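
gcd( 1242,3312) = 414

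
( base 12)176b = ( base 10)2819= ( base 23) 57d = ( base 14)1055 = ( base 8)5403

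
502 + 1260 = 1762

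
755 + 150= 905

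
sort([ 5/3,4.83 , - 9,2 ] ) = [-9, 5/3,  2,4.83 ] 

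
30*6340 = 190200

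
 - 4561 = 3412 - 7973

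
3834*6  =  23004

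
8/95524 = 2/23881  =  0.00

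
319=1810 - 1491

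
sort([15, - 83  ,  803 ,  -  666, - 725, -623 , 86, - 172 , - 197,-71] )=[ - 725, -666, - 623, - 197 , - 172, - 83, - 71,15,86, 803 ] 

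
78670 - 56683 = 21987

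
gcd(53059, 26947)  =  1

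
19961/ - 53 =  - 19961/53 = - 376.62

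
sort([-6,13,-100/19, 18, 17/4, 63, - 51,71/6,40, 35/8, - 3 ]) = [ - 51,-6, - 100/19,- 3,17/4, 35/8, 71/6,13,18,  40, 63] 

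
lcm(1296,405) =6480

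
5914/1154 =2957/577 = 5.12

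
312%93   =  33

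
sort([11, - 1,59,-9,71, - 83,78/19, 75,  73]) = [-83, - 9, - 1,78/19,11,  59, 71,73,75]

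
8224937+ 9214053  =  17438990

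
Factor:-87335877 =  - 3^1*2447^1*11897^1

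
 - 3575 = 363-3938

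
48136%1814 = 972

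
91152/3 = 30384= 30384.00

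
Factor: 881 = 881^1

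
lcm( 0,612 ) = 0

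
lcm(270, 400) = 10800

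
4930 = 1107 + 3823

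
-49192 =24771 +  - 73963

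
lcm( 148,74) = 148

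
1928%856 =216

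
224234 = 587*382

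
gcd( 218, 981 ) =109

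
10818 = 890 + 9928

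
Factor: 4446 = 2^1*3^2* 13^1 * 19^1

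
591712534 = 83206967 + 508505567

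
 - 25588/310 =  - 12794/155  =  - 82.54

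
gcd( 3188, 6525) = 1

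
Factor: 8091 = 3^2*29^1*31^1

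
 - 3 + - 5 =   -  8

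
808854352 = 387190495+421663857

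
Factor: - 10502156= - 2^2*7^1*83^1 * 4519^1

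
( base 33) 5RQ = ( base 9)8648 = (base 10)6362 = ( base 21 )E8K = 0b1100011011010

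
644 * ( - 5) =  - 3220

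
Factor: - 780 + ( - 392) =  - 1172 = -2^2*293^1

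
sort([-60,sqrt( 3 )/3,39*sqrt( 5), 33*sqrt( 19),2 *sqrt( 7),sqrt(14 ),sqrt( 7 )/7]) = [ - 60,  sqrt(7 )/7, sqrt( 3 ) /3, sqrt( 14),  2*sqrt( 7 ),39 * sqrt(5),33*sqrt(19 ) ] 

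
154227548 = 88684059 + 65543489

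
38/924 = 19/462 = 0.04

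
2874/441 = 6 + 76/147 = 6.52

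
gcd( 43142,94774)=2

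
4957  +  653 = 5610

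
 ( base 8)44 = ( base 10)36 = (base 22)1e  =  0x24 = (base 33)13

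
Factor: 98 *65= 6370  =  2^1*5^1*7^2 * 13^1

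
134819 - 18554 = 116265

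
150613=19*7927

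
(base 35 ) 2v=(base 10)101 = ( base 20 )51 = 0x65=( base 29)3e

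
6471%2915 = 641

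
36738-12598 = 24140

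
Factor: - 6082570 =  - 2^1*5^1*13^1*71^1 * 659^1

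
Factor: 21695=5^1*4339^1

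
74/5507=74/5507 = 0.01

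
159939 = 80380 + 79559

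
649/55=59/5 = 11.80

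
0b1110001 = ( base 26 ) 49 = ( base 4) 1301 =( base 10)113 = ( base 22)53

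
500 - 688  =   - 188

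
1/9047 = 1/9047 =0.00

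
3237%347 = 114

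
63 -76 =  - 13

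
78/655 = 78/655=0.12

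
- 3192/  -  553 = 5+61/79 =5.77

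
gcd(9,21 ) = 3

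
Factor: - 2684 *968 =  - 2598112 = -2^5 * 11^3*61^1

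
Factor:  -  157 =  - 157^1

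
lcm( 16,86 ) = 688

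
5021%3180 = 1841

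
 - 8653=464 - 9117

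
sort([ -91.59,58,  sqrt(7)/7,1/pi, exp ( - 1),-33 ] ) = [-91.59,- 33, 1/pi, exp( - 1 ),sqrt (7)/7, 58]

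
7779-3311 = 4468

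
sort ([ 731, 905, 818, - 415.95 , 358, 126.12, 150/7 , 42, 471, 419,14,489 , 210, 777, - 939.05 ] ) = [-939.05,-415.95,14, 150/7,42, 126.12, 210,358,419, 471,  489, 731,777,818, 905]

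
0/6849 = 0   =  0.00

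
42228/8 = 5278 + 1/2 = 5278.50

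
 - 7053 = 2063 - 9116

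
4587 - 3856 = 731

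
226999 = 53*4283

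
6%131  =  6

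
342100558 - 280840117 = 61260441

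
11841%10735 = 1106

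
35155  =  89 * 395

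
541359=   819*661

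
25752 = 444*58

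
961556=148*6497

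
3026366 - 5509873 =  - 2483507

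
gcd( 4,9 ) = 1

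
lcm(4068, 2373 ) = 28476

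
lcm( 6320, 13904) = 69520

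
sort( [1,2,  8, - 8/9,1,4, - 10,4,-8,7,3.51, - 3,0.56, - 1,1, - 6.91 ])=[-10, - 8, - 6.91, - 3, - 1,-8/9,0.56,1, 1,  1,2, 3.51, 4, 4,7 , 8]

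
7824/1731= 4+300/577=   4.52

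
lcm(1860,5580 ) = 5580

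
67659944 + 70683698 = 138343642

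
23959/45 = 532 + 19/45 = 532.42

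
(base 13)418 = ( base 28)op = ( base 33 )L4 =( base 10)697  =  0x2b9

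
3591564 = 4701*764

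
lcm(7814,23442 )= 23442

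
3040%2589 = 451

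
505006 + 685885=1190891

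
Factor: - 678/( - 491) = 2^1*3^1*113^1*491^(-1)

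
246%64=54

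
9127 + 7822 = 16949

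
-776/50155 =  - 1 + 49379/50155  =  - 0.02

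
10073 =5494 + 4579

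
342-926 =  - 584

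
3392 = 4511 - 1119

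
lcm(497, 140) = 9940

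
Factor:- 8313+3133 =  - 2^2* 5^1*7^1 * 37^1 = -5180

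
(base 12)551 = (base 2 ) 1100001101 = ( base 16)30D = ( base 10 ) 781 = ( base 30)Q1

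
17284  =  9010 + 8274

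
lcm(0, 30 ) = 0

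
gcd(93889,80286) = 1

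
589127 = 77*7651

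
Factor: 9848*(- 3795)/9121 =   -  2^3*3^1*5^1*7^( - 1) * 11^1* 23^1 * 1231^1*1303^ ( - 1) =- 37373160/9121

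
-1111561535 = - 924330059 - 187231476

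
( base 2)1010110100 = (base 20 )1EC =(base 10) 692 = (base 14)376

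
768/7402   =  384/3701=0.10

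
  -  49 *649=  - 31801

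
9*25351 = 228159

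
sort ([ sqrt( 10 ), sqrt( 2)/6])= [ sqrt( 2) /6,sqrt( 10) ]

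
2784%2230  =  554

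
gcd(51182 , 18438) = 2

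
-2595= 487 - 3082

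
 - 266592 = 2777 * (-96)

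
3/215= 3/215 = 0.01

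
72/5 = 14 + 2/5  =  14.40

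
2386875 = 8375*285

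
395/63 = 6 + 17/63  =  6.27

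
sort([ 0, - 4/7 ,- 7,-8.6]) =[ - 8.6, - 7, - 4/7, 0]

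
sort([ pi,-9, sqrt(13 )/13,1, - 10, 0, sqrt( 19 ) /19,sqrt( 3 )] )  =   [ - 10 , - 9 , 0,sqrt(19)/19,sqrt( 13 ) /13,1, sqrt( 3), pi]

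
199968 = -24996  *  (-8)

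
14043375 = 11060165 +2983210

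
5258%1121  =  774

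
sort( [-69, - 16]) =[- 69, - 16]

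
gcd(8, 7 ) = 1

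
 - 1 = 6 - 7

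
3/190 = 3/190 = 0.02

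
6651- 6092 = 559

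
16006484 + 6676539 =22683023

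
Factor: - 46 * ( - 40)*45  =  2^4*3^2 * 5^2 * 23^1 =82800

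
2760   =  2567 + 193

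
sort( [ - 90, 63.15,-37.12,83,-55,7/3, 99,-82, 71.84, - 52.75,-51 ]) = [ - 90,-82, - 55, - 52.75,-51, - 37.12, 7/3,63.15,71.84, 83,99] 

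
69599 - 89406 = - 19807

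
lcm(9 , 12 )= 36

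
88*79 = 6952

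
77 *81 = 6237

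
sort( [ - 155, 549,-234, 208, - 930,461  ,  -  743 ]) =[-930, - 743, - 234, - 155,208,  461,  549 ]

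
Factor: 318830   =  2^1*5^1 *31883^1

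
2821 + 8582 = 11403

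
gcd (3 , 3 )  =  3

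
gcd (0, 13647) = 13647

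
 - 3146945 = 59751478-62898423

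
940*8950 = 8413000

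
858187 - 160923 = 697264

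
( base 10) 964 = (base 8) 1704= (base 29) 147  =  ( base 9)1281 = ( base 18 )2ha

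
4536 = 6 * 756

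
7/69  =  7/69 =0.10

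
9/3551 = 9/3551= 0.00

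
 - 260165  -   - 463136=202971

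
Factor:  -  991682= - 2^1*109^1 * 4549^1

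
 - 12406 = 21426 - 33832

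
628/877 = 628/877 = 0.72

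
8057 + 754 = 8811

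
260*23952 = 6227520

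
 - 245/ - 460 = 49/92= 0.53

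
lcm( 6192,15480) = 30960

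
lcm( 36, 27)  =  108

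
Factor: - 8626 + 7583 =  - 1043=-7^1*149^1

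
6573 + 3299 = 9872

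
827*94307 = 77991889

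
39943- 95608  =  -55665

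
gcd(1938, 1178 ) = 38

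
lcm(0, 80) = 0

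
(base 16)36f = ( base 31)sb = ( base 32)RF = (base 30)t9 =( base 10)879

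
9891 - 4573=5318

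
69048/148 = 466  +  20/37 = 466.54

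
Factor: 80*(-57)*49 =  - 223440 = - 2^4*3^1*5^1* 7^2 * 19^1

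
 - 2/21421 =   -  2/21421 = - 0.00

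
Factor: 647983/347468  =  2^( - 2)*7^1*11^( - 1)*53^(-1)*149^ ( - 1 )*92569^1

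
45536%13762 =4250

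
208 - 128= 80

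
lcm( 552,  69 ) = 552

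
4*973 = 3892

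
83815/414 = 202 + 187/414=202.45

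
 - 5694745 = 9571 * ( - 595 )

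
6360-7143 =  - 783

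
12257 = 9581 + 2676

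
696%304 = 88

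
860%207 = 32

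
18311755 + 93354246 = 111666001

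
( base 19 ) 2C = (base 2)110010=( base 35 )1F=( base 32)1I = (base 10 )50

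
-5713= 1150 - 6863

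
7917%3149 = 1619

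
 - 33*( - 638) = 21054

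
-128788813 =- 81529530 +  - 47259283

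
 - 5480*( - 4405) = 24139400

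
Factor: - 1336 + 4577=3241  =  7^1*463^1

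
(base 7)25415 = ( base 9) 10202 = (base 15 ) 1ed5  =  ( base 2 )1101001000101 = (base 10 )6725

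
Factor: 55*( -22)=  - 2^1*5^1*11^2 = -  1210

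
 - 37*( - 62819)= 2324303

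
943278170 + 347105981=1290384151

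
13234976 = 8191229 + 5043747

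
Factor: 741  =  3^1*13^1*19^1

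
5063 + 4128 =9191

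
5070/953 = 5 + 305/953 =5.32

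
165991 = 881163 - 715172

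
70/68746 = 35/34373 = 0.00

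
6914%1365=89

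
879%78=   21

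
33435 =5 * 6687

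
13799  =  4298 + 9501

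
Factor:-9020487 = -3^1 * 7^1*429547^1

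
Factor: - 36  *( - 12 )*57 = 2^4*3^4*19^1 = 24624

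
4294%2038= 218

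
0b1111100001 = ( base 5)12433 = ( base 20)29d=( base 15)463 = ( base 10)993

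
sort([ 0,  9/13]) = [ 0 , 9/13] 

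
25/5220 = 5/1044 = 0.00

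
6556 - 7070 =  - 514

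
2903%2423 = 480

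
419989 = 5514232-5094243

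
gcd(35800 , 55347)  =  1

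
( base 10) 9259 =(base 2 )10010000101011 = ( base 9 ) 13627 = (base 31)9jl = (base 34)80B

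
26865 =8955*3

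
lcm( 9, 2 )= 18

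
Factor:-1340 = -2^2* 5^1*67^1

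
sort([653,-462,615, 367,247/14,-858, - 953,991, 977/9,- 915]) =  [-953,- 915,  -  858, - 462, 247/14 , 977/9,367, 615,  653 , 991]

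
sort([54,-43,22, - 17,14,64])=[-43, - 17,14, 22,54, 64]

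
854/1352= 427/676 = 0.63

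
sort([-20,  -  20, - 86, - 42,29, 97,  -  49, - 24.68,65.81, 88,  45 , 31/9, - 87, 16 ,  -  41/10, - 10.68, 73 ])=[ - 87,-86 , - 49, - 42, - 24.68,  -  20,-20 ,  -  10.68,-41/10,31/9 , 16,29, 45, 65.81,  73,88, 97]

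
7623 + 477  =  8100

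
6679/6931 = 6679/6931= 0.96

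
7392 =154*48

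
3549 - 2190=1359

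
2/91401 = 2/91401 = 0.00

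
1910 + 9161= 11071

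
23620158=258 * 91551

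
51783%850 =783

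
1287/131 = 9  +  108/131 = 9.82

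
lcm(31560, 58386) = 1167720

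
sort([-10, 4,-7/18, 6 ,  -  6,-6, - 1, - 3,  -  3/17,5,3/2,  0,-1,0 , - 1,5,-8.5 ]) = [ - 10,  -  8.5,-6,-6,-3,  -  1, - 1,-1, - 7/18,-3/17 , 0,0,3/2,4,5,5, 6]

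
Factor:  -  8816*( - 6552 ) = 57762432 = 2^7 * 3^2*7^1*13^1*19^1*29^1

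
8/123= 8/123 = 0.07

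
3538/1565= 3538/1565 = 2.26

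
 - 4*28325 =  -113300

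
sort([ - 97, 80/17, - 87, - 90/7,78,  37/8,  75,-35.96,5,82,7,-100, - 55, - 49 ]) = [ - 100, - 97, - 87, - 55, - 49,-35.96  ,-90/7,37/8,  80/17,5,  7,  75,  78,  82]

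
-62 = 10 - 72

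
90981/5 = 90981/5 = 18196.20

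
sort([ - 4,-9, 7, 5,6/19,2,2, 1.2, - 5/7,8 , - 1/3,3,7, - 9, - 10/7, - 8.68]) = [ - 9,- 9 , - 8.68,- 4, - 10/7,  -  5/7 , - 1/3, 6/19, 1.2, 2,2,3,5,7 , 7  ,  8] 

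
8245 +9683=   17928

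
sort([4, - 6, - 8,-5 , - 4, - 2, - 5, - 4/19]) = [ - 8, - 6, - 5, - 5, - 4, - 2, - 4/19,4]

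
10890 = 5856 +5034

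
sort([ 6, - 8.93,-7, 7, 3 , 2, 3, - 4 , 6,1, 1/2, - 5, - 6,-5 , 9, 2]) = [ - 8.93,-7, - 6,- 5, - 5, -4 , 1/2,1, 2,2, 3,  3, 6,  6,7, 9]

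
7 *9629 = 67403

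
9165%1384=861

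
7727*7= 54089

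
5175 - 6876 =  - 1701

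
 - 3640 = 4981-8621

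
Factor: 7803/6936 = 2^( - 3)*3^2 = 9/8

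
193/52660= 193/52660 = 0.00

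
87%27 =6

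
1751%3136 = 1751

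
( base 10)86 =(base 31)2o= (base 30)2q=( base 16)56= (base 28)32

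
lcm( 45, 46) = 2070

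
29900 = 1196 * 25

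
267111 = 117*2283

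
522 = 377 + 145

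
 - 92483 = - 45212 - 47271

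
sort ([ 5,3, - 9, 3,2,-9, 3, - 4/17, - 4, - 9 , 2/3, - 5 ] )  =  [ - 9, - 9, - 9, - 5, - 4, - 4/17  ,  2/3, 2, 3, 3,  3,5] 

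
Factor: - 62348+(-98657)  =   - 5^1 * 13^1 * 2477^1  =  - 161005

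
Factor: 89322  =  2^1*3^1*14887^1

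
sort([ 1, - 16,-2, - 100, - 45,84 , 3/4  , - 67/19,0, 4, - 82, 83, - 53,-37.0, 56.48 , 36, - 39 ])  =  [ - 100, - 82, - 53, - 45, - 39, -37.0 , - 16, - 67/19, - 2, 0,3/4, 1,  4,36,56.48, 83, 84]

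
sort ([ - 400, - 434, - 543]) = [ - 543 , - 434,-400 ]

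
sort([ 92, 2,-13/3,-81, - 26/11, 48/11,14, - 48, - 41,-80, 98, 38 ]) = [ - 81  , - 80, - 48, - 41, - 13/3, - 26/11,2, 48/11, 14, 38, 92,98]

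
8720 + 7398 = 16118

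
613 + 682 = 1295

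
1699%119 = 33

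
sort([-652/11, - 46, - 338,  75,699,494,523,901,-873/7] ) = [  -  338, - 873/7, - 652/11 , - 46,75 , 494, 523,699 , 901]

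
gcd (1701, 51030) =1701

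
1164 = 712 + 452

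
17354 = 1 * 17354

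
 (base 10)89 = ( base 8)131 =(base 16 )59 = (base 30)2T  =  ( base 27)38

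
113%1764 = 113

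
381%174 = 33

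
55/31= 55/31 =1.77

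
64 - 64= 0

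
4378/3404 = 2189/1702 = 1.29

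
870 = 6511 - 5641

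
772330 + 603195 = 1375525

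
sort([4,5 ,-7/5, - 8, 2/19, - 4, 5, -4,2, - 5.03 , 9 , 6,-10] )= [-10, -8, - 5.03 ,  -  4, - 4,-7/5,2/19,2 , 4, 5,  5,6 , 9]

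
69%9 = 6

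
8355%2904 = 2547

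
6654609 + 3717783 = 10372392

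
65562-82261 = -16699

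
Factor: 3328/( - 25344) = -13/99=-3^(-2)* 11^( - 1)*13^1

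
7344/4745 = 1 + 2599/4745 = 1.55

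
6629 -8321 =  - 1692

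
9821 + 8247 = 18068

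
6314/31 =6314/31 = 203.68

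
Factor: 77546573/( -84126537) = -3^( - 2) *11^( - 1 ) *13^1 * 191^1*31231^1*849763^( - 1 ) 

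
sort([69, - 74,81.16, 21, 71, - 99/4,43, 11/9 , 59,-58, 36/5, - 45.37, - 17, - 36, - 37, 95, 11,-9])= [ - 74, - 58 ,-45.37,-37,- 36, -99/4, - 17 ,  -  9,11/9,36/5, 11, 21, 43,59, 69,71,  81.16 , 95 ]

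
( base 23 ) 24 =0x32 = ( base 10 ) 50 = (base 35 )1f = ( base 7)101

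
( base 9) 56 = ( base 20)2B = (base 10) 51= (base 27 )1O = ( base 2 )110011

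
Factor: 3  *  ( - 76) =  - 228 = - 2^2*3^1 * 19^1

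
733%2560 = 733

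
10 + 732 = 742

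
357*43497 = 15528429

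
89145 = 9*9905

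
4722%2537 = 2185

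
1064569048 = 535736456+528832592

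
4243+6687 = 10930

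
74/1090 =37/545 = 0.07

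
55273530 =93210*593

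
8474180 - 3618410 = 4855770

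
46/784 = 23/392  =  0.06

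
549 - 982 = -433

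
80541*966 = 77802606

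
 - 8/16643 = -8/16643=- 0.00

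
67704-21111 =46593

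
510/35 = 102/7= 14.57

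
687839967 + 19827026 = 707666993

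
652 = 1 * 652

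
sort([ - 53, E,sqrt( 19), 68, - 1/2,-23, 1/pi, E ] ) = [ - 53, - 23, - 1/2, 1/pi,E, E, sqrt ( 19),  68]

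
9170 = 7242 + 1928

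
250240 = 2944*85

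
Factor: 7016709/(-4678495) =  - 3^1*5^( - 1)*7^1*67^1 *4987^1*935699^ ( - 1 ) 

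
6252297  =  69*90613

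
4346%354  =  98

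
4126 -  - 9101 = 13227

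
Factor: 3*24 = 2^3*3^2 = 72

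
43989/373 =117 + 348/373 = 117.93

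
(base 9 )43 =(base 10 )39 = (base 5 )124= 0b100111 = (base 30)19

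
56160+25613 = 81773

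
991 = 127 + 864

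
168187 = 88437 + 79750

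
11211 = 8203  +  3008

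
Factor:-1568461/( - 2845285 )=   5^( - 1)*71^1*22091^1 * 569057^ (  -  1) 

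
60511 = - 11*( - 5501)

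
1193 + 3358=4551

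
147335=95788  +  51547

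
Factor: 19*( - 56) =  - 2^3 *7^1 * 19^1 = - 1064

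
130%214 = 130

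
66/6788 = 33/3394 = 0.01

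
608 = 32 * 19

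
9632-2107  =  7525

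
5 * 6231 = 31155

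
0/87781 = 0 = 0.00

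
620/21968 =155/5492 = 0.03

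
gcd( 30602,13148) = 2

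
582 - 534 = 48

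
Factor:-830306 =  - 2^1*415153^1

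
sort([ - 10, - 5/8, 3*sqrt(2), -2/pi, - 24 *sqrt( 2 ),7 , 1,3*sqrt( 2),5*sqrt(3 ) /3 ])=[ - 24*sqrt ( 2) , - 10,- 2/pi, -5/8, 1, 5*sqrt( 3 )/3,3*sqrt( 2), 3 * sqrt(2),7]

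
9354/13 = 719  +  7/13 = 719.54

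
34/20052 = 17/10026=0.00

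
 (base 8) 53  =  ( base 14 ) 31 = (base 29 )1e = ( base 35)18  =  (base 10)43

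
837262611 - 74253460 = 763009151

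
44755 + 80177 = 124932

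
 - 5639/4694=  -5639/4694 = - 1.20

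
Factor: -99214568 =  - 2^3*29^1*191^1*2239^1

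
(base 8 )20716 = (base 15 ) 286E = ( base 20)11ce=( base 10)8654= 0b10000111001110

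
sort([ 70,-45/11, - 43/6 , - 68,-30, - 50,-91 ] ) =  [-91,-68,- 50,-30, - 43/6,  -  45/11,70 ] 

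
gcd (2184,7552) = 8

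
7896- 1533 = 6363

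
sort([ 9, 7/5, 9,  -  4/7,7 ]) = [ - 4/7,7/5, 7, 9,9 ]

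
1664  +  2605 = 4269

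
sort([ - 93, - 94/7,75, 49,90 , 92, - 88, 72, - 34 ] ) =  [- 93,- 88 , - 34, - 94/7,49,72, 75, 90, 92 ] 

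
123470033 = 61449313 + 62020720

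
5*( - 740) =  - 3700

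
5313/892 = 5+853/892 =5.96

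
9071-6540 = 2531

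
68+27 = 95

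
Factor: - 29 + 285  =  2^8= 256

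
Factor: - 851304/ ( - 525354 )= 2^2*79^1*449^1*87559^(- 1) = 141884/87559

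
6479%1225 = 354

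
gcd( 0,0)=0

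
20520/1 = 20520 = 20520.00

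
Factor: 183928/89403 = 2^3 * 3^( - 1)*17^( - 1 )*83^1 * 277^1*1753^(  -  1) 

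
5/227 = 5/227 = 0.02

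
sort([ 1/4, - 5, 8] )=[-5 , 1/4,8] 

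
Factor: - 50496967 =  - 137^1*151^1*2441^1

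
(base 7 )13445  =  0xE4B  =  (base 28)4ij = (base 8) 7113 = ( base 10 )3659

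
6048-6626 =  - 578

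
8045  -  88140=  - 80095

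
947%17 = 12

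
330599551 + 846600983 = 1177200534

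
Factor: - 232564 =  - 2^2*53^1 * 1097^1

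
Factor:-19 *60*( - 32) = 36480= 2^7*3^1*5^1*19^1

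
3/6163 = 3/6163  =  0.00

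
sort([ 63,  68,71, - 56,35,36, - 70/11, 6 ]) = [ - 56, - 70/11,6,35,36,63,68,71] 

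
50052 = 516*97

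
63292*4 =253168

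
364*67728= 24652992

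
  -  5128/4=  - 1282  =  -  1282.00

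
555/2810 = 111/562 = 0.20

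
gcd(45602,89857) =1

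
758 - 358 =400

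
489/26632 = 489/26632 = 0.02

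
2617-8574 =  - 5957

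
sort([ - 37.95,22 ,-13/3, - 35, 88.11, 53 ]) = [ - 37.95,-35, - 13/3, 22,53, 88.11]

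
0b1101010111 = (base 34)p5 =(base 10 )855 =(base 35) OF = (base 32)QN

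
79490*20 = 1589800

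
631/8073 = 631/8073 = 0.08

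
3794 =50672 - 46878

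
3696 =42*88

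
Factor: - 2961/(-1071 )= 17^( - 1)*47^1= 47/17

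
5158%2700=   2458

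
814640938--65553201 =880194139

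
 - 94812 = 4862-99674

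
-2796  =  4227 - 7023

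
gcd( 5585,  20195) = 5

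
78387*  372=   29159964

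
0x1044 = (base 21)996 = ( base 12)24b0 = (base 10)4164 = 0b1000001000100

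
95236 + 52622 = 147858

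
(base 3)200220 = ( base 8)776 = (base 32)fu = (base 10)510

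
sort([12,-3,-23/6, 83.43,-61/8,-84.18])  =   [ - 84.18,-61/8, - 23/6, - 3,  12, 83.43] 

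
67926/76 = 893 + 29/38 = 893.76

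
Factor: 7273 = 7^1* 1039^1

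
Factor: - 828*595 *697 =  - 2^2*3^2*5^1 * 7^1*17^2*23^1* 41^1 = -343384020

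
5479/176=31 + 23/176= 31.13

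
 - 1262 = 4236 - 5498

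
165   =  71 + 94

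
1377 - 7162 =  - 5785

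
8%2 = 0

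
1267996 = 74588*17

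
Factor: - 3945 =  - 3^1*5^1*263^1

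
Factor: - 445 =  - 5^1*89^1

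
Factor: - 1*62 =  - 2^1*31^1  =  - 62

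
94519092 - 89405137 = 5113955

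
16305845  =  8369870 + 7935975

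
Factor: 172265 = 5^1*131^1*263^1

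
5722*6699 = 38331678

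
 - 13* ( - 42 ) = 546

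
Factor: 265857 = 3^1*23^1*3853^1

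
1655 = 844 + 811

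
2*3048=6096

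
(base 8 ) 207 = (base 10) 135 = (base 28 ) 4n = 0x87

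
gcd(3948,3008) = 188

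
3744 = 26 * 144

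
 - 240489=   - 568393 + 327904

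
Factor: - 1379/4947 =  - 3^( - 1)* 7^1*17^( - 1)*97^(-1)*197^1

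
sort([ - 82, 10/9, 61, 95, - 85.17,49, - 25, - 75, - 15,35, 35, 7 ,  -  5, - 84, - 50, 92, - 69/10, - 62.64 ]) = [ - 85.17, - 84, - 82, - 75,-62.64, - 50, - 25,  -  15, - 69/10, - 5, 10/9, 7, 35 , 35,49,  61,  92, 95] 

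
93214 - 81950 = 11264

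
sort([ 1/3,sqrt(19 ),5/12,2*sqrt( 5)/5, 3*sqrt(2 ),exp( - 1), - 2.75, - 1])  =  [ - 2.75, - 1, 1/3, exp( - 1),5/12, 2*sqrt(5)/5, 3 * sqrt( 2),sqrt( 19 )] 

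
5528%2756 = 16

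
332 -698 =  - 366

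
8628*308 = 2657424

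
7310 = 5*1462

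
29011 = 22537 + 6474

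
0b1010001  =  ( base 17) 4D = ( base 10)81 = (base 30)2L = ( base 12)69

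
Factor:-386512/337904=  - 493/431 = -  17^1*29^1*431^(-1)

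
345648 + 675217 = 1020865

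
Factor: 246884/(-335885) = -724/985  =  -2^2*5^(-1)*181^1*197^(  -  1 )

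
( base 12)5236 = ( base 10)8970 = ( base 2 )10001100001010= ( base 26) D70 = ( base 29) aj9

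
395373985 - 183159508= 212214477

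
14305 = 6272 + 8033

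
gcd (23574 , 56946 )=6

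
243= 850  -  607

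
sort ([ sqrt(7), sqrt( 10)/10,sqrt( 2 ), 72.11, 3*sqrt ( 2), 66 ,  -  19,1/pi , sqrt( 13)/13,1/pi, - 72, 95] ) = [ - 72, - 19,  sqrt(13)/13,sqrt( 10) /10,1/pi, 1/pi, sqrt(2),sqrt( 7 ), 3*sqrt( 2 ), 66,72.11, 95 ]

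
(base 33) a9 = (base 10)339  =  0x153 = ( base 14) 1A3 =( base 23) EH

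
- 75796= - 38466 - 37330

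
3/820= 3/820 = 0.00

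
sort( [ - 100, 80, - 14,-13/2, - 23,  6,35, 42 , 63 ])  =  [  -  100, - 23,  -  14, - 13/2,6, 35,42 , 63,80]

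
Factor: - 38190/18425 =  -2^1*3^1* 5^ (  -  1 )*11^ ( - 1)*19^1 = - 114/55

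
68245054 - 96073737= - 27828683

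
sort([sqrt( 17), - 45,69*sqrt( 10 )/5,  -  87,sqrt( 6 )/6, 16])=[-87, - 45, sqrt( 6 ) /6, sqrt( 17),16 , 69 * sqrt(10)/5 ]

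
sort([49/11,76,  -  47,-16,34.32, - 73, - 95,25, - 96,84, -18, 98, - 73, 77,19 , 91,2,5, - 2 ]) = [ - 96, - 95,-73, - 73 , - 47,  -  18, - 16, - 2, 2, 49/11,5,19, 25, 34.32, 76,  77,84 , 91,  98] 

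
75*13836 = 1037700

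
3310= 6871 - 3561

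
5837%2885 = 67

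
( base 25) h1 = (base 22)j8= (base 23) ic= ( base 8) 652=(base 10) 426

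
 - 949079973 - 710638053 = -1659718026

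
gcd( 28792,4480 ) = 8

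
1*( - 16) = - 16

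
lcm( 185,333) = 1665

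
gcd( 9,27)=9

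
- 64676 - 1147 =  - 65823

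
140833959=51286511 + 89547448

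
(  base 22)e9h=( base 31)78g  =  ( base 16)1b4f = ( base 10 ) 6991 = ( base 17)1734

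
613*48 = 29424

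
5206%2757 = 2449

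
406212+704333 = 1110545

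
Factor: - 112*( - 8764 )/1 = 981568 = 2^6  *  7^2*313^1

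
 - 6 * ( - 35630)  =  213780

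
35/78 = 35/78=0.45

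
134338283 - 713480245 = - 579141962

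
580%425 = 155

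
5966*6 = 35796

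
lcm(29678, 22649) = 860662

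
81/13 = 81/13 = 6.23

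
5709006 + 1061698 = 6770704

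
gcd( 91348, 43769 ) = 1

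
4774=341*14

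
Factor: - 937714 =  - 2^1*397^1*1181^1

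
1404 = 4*351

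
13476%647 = 536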